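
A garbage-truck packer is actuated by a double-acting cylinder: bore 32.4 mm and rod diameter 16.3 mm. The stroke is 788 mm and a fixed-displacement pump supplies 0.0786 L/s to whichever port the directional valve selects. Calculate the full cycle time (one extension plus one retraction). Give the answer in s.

t ≈ 14.4 s

Cap-side area A_cap = π/4 × (32.4 mm)² = 824.5 mm^2
Rod-side annular area A_ann = π/4 × (32.4² − 16.3²) = 615.8 mm^2
t_ext = A_cap·L/Q = 8.266 s
t_ret = A_ann·L/Q = 6.174 s
t_cycle = t_ext + t_ret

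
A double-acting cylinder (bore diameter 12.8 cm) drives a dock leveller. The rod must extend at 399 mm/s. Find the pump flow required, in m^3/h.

Cap-side area A_cap = π/4 × (12.8 cm)² = 128.7 cm^2
Q = A × v

Q ≈ 18.5 m^3/h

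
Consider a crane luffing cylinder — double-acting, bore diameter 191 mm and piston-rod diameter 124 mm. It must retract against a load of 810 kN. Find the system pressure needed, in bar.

P ≈ 489 bar

Rod-side annular area A_ann = π/4 × (191² − 124²) = 16580 mm^2
Retraction: pressure acts on the annular area.
P = F / A = 810 kN / A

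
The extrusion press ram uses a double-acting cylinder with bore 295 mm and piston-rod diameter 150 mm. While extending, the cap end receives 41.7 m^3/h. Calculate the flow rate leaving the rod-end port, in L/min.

Cap-side area A_cap = π/4 × (295 mm)² = 68350 mm^2
Rod-side annular area A_ann = π/4 × (295² − 150²) = 50680 mm^2
Piston speed v = Q_in/A_cap; rod-end outflow Q_out = v × A_ann = Q_in × A_ann/A_cap.

Q_out ≈ 515 L/min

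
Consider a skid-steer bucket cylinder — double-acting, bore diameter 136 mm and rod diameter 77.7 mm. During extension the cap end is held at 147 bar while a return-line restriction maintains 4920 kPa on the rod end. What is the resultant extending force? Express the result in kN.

Cap-side area A_cap = π/4 × (136 mm)² = 14530 mm^2
Rod-side annular area A_ann = π/4 × (136² − 77.7²) = 9785 mm^2
Net thrust = P_cap·A_cap − P_rod·A_ann = 213.5 kN − 48.14 kN

F ≈ 165 kN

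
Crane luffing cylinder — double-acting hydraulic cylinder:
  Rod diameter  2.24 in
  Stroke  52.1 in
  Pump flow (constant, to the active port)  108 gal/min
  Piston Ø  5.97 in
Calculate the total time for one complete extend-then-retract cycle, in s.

t ≈ 6.52 s

Cap-side area A_cap = π/4 × (5.97 in)² = 27.99 in^2
Rod-side annular area A_ann = π/4 × (5.97² − 2.24²) = 24.05 in^2
t_ext = A_cap·L/Q = 3.507 s
t_ret = A_ann·L/Q = 3.014 s
t_cycle = t_ext + t_ret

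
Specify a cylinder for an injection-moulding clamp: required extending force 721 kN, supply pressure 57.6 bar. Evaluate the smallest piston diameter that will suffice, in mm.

Extension force acts on the full piston face: F = P × (π/4)D².
D = √(4F / (πP)) = √(4 × 721 kN / (π × 57.6 bar))

D ≈ 399 mm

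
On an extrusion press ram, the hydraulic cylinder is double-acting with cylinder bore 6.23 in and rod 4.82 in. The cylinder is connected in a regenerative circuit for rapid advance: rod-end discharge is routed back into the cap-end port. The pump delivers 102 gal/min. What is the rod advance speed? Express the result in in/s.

v ≈ 21.5 in/s

In regeneration the rod-end outflow joins the pump flow into the cap end, so the net volume the pump must supply per unit advance equals the rod cross-section area.
Rod cross-section A_rod = π/4 × (4.82 in)² = 18.25 in^2
v = Q_pump / A_rod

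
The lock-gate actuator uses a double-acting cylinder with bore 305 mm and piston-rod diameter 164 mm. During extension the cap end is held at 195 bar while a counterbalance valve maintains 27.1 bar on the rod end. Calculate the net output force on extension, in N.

F ≈ 1.28e6 N

Cap-side area A_cap = π/4 × (305 mm)² = 73060 mm^2
Rod-side annular area A_ann = π/4 × (305² − 164²) = 51940 mm^2
Net thrust = P_cap·A_cap − P_rod·A_ann = 1.425e6 N − 1.408e5 N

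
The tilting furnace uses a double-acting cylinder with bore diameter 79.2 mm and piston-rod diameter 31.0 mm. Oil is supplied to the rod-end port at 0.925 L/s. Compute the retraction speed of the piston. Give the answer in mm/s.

Rod-side annular area A_ann = π/4 × (79.2² − 31.0²) = 4172 mm^2
Flow into the rod-end port fills the annular volume.
v = Q / A

v ≈ 222 mm/s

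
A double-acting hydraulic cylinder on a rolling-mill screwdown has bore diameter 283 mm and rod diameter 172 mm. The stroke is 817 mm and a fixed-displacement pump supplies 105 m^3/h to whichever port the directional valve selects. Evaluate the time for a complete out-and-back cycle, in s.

Cap-side area A_cap = π/4 × (283 mm)² = 62900 mm^2
Rod-side annular area A_ann = π/4 × (283² − 172²) = 39670 mm^2
t_ext = A_cap·L/Q = 1.762 s
t_ret = A_ann·L/Q = 1.111 s
t_cycle = t_ext + t_ret

t ≈ 2.87 s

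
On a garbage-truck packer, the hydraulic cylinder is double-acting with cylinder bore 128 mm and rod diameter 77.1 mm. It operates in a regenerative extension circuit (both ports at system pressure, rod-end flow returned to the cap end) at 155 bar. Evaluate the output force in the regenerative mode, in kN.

F ≈ 72.4 kN

With equal pressure on both faces, forces on the annular region cancel; the net push is pressure × rod cross-section.
Rod cross-section A_rod = π/4 × (77.1 mm)² = 4669 mm^2
F = P × A_rod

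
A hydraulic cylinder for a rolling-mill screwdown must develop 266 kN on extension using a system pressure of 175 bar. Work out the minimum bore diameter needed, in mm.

Extension force acts on the full piston face: F = P × (π/4)D².
D = √(4F / (πP)) = √(4 × 266 kN / (π × 175 bar))

D ≈ 139 mm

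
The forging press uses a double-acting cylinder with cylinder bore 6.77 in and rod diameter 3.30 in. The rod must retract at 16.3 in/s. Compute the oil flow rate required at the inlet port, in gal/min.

Rod-side annular area A_ann = π/4 × (6.77² − 3.30²) = 27.44 in^2
Q = A × v

Q ≈ 116 gal/min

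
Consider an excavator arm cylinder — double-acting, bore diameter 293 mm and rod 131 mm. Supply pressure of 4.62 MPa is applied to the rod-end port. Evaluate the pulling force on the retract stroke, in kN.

F ≈ 249 kN

Rod-side annular area A_ann = π/4 × (293² − 131²) = 53950 mm^2
On retraction the pressure acts on the annular area (bore minus rod).
F = P × A_ann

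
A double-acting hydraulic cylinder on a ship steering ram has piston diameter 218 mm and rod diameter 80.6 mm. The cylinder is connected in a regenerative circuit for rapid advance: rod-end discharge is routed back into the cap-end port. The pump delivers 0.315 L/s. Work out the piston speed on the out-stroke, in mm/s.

In regeneration the rod-end outflow joins the pump flow into the cap end, so the net volume the pump must supply per unit advance equals the rod cross-section area.
Rod cross-section A_rod = π/4 × (80.6 mm)² = 5102 mm^2
v = Q_pump / A_rod

v ≈ 61.7 mm/s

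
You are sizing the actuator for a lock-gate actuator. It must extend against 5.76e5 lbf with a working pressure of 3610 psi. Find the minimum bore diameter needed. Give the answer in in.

D ≈ 14.3 in

Extension force acts on the full piston face: F = P × (π/4)D².
D = √(4F / (πP)) = √(4 × 5.76e5 lbf / (π × 3610 psi))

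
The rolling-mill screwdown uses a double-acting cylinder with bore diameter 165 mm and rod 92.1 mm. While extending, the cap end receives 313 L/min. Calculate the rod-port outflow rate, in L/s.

Q_out ≈ 3.59 L/s

Cap-side area A_cap = π/4 × (165 mm)² = 21380 mm^2
Rod-side annular area A_ann = π/4 × (165² − 92.1²) = 14720 mm^2
Piston speed v = Q_in/A_cap; rod-end outflow Q_out = v × A_ann = Q_in × A_ann/A_cap.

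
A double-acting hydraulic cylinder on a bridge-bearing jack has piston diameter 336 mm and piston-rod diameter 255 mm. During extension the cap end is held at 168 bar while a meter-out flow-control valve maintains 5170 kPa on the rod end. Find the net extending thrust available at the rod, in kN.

F ≈ 1300 kN

Cap-side area A_cap = π/4 × (336 mm)² = 88670 mm^2
Rod-side annular area A_ann = π/4 × (336² − 255²) = 37600 mm^2
Net thrust = P_cap·A_cap − P_rod·A_ann = 1490 kN − 194.4 kN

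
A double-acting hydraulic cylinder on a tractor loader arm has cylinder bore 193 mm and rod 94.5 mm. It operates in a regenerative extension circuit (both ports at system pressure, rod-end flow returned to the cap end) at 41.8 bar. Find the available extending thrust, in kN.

With equal pressure on both faces, forces on the annular region cancel; the net push is pressure × rod cross-section.
Rod cross-section A_rod = π/4 × (94.5 mm)² = 7014 mm^2
F = P × A_rod

F ≈ 29.3 kN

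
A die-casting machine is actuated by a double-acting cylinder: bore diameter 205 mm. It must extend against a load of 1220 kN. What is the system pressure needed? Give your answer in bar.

P ≈ 370 bar

Cap-side area A_cap = π/4 × (205 mm)² = 33010 mm^2
P = F / A = 1220 kN / A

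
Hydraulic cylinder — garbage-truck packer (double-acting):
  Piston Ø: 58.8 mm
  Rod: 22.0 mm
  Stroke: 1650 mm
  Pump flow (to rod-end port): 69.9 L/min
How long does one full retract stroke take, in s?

t ≈ 3.31 s

Rod-side annular area A_ann = π/4 × (58.8² − 22.0²) = 2335 mm^2
Swept volume V = A × L; t = V / Q = A·L / Q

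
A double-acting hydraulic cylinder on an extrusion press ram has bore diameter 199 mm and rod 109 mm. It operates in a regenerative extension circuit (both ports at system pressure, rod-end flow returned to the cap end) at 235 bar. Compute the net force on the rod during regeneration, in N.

F ≈ 2.19e5 N

With equal pressure on both faces, forces on the annular region cancel; the net push is pressure × rod cross-section.
Rod cross-section A_rod = π/4 × (109 mm)² = 9331 mm^2
F = P × A_rod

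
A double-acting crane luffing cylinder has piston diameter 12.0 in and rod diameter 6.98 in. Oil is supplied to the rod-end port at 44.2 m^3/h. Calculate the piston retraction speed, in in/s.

Rod-side annular area A_ann = π/4 × (12.0² − 6.98²) = 74.83 in^2
Flow into the rod-end port fills the annular volume.
v = Q / A

v ≈ 10.0 in/s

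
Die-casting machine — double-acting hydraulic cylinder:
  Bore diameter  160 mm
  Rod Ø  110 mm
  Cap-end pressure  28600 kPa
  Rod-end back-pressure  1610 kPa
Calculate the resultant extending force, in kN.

F ≈ 558 kN

Cap-side area A_cap = π/4 × (160 mm)² = 20110 mm^2
Rod-side annular area A_ann = π/4 × (160² − 110²) = 10600 mm^2
Net thrust = P_cap·A_cap − P_rod·A_ann = 575.0 kN − 17.07 kN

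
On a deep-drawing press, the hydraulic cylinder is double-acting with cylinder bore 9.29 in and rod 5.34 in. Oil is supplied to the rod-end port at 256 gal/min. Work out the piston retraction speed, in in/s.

Rod-side annular area A_ann = π/4 × (9.29² − 5.34²) = 45.39 in^2
Flow into the rod-end port fills the annular volume.
v = Q / A

v ≈ 21.7 in/s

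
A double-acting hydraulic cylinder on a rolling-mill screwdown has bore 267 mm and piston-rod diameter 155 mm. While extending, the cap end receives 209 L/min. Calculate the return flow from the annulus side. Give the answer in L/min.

Cap-side area A_cap = π/4 × (267 mm)² = 55990 mm^2
Rod-side annular area A_ann = π/4 × (267² − 155²) = 37120 mm^2
Piston speed v = Q_in/A_cap; rod-end outflow Q_out = v × A_ann = Q_in × A_ann/A_cap.

Q_out ≈ 139 L/min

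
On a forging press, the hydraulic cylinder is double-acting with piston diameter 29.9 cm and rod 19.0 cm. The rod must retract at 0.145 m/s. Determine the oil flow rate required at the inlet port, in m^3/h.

Rod-side annular area A_ann = π/4 × (29.9² − 19.0²) = 418.6 cm^2
Q = A × v

Q ≈ 21.9 m^3/h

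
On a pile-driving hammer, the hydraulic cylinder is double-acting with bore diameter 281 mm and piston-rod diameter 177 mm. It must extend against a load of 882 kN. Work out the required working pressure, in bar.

Cap-side area A_cap = π/4 × (281 mm)² = 62020 mm^2
P = F / A = 882 kN / A

P ≈ 142 bar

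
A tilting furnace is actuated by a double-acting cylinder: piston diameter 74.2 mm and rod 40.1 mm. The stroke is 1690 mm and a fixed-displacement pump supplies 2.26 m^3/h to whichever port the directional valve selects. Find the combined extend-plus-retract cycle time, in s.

Cap-side area A_cap = π/4 × (74.2 mm)² = 4324 mm^2
Rod-side annular area A_ann = π/4 × (74.2² − 40.1²) = 3061 mm^2
t_ext = A_cap·L/Q = 11.64 s
t_ret = A_ann·L/Q = 8.241 s
t_cycle = t_ext + t_ret

t ≈ 19.9 s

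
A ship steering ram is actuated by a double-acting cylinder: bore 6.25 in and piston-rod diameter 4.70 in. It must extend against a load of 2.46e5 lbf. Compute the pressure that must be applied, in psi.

P ≈ 8020 psi

Cap-side area A_cap = π/4 × (6.25 in)² = 30.68 in^2
P = F / A = 2.46e5 lbf / A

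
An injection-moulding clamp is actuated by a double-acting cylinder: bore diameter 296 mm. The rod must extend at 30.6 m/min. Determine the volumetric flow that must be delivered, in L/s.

Cap-side area A_cap = π/4 × (296 mm)² = 68810 mm^2
Q = A × v

Q ≈ 35.1 L/s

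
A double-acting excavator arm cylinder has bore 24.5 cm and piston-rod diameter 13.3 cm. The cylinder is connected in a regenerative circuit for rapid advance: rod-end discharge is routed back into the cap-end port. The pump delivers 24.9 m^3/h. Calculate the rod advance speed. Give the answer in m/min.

v ≈ 29.9 m/min

In regeneration the rod-end outflow joins the pump flow into the cap end, so the net volume the pump must supply per unit advance equals the rod cross-section area.
Rod cross-section A_rod = π/4 × (13.3 cm)² = 138.9 cm^2
v = Q_pump / A_rod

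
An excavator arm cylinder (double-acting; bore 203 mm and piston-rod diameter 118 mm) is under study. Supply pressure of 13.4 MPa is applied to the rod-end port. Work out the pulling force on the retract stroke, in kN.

Rod-side annular area A_ann = π/4 × (203² − 118²) = 21430 mm^2
On retraction the pressure acts on the annular area (bore minus rod).
F = P × A_ann

F ≈ 287 kN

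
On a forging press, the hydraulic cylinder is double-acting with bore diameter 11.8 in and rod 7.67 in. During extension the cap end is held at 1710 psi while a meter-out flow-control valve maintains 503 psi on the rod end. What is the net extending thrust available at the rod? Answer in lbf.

F ≈ 1.55e5 lbf

Cap-side area A_cap = π/4 × (11.8 in)² = 109.4 in^2
Rod-side annular area A_ann = π/4 × (11.8² − 7.67²) = 63.15 in^2
Net thrust = P_cap·A_cap − P_rod·A_ann = 1.870e5 lbf − 31770 lbf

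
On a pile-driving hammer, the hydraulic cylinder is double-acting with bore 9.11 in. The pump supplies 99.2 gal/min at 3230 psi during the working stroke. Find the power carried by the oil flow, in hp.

Hydraulic power = P × Q

W ≈ 187 hp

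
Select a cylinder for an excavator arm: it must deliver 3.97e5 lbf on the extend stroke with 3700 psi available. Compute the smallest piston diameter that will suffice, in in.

D ≈ 11.7 in

Extension force acts on the full piston face: F = P × (π/4)D².
D = √(4F / (πP)) = √(4 × 3.97e5 lbf / (π × 3700 psi))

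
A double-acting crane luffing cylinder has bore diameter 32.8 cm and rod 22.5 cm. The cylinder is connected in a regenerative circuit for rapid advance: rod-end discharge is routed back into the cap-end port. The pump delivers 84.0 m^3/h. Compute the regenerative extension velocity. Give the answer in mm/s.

v ≈ 587 mm/s

In regeneration the rod-end outflow joins the pump flow into the cap end, so the net volume the pump must supply per unit advance equals the rod cross-section area.
Rod cross-section A_rod = π/4 × (22.5 cm)² = 397.6 cm^2
v = Q_pump / A_rod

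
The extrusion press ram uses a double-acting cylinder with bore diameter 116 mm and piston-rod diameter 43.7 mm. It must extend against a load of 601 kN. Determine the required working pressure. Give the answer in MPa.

Cap-side area A_cap = π/4 × (116 mm)² = 10570 mm^2
P = F / A = 601 kN / A

P ≈ 56.9 MPa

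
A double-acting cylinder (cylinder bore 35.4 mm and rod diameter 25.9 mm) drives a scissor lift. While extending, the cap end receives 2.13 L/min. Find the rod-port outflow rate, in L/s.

Q_out ≈ 0.0165 L/s

Cap-side area A_cap = π/4 × (35.4 mm)² = 984.2 mm^2
Rod-side annular area A_ann = π/4 × (35.4² − 25.9²) = 457.4 mm^2
Piston speed v = Q_in/A_cap; rod-end outflow Q_out = v × A_ann = Q_in × A_ann/A_cap.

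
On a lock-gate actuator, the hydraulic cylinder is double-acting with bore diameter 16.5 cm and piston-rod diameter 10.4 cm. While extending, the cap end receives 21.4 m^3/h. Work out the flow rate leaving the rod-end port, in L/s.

Cap-side area A_cap = π/4 × (16.5 cm)² = 213.8 cm^2
Rod-side annular area A_ann = π/4 × (16.5² − 10.4²) = 128.9 cm^2
Piston speed v = Q_in/A_cap; rod-end outflow Q_out = v × A_ann = Q_in × A_ann/A_cap.

Q_out ≈ 3.58 L/s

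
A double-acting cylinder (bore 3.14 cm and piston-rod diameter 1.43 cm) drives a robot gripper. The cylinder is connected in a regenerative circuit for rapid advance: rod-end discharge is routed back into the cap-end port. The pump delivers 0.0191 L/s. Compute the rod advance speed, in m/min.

In regeneration the rod-end outflow joins the pump flow into the cap end, so the net volume the pump must supply per unit advance equals the rod cross-section area.
Rod cross-section A_rod = π/4 × (1.43 cm)² = 1.606 cm^2
v = Q_pump / A_rod

v ≈ 7.14 m/min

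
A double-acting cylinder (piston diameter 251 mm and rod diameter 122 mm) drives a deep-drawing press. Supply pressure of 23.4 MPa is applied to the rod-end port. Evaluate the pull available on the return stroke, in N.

Rod-side annular area A_ann = π/4 × (251² − 122²) = 37790 mm^2
On retraction the pressure acts on the annular area (bore minus rod).
F = P × A_ann

F ≈ 8.84e5 N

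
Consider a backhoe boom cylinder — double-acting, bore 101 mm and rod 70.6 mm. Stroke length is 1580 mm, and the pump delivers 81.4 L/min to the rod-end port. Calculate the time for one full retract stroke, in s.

t ≈ 4.77 s

Rod-side annular area A_ann = π/4 × (101² − 70.6²) = 4097 mm^2
Swept volume V = A × L; t = V / Q = A·L / Q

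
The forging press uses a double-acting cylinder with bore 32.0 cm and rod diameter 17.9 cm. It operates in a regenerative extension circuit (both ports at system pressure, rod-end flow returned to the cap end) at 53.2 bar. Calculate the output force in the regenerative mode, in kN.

F ≈ 134 kN

With equal pressure on both faces, forces on the annular region cancel; the net push is pressure × rod cross-section.
Rod cross-section A_rod = π/4 × (17.9 cm)² = 251.6 cm^2
F = P × A_rod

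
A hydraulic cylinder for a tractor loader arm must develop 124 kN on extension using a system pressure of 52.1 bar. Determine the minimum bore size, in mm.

Extension force acts on the full piston face: F = P × (π/4)D².
D = √(4F / (πP)) = √(4 × 124 kN / (π × 52.1 bar))

D ≈ 174 mm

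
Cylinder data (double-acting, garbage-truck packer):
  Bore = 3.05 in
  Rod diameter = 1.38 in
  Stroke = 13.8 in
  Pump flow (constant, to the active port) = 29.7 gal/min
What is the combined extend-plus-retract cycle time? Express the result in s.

t ≈ 1.58 s

Cap-side area A_cap = π/4 × (3.05 in)² = 7.306 in^2
Rod-side annular area A_ann = π/4 × (3.05² − 1.38²) = 5.810 in^2
t_ext = A_cap·L/Q = 0.8818 s
t_ret = A_ann·L/Q = 0.7012 s
t_cycle = t_ext + t_ret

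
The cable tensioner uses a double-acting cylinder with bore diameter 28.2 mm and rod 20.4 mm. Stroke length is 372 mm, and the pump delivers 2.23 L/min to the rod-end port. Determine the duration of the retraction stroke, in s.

t ≈ 2.98 s

Rod-side annular area A_ann = π/4 × (28.2² − 20.4²) = 297.7 mm^2
Swept volume V = A × L; t = V / Q = A·L / Q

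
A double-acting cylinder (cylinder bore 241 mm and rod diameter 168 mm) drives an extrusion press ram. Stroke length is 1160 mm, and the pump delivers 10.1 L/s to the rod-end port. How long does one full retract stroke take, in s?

Rod-side annular area A_ann = π/4 × (241² − 168²) = 23450 mm^2
Swept volume V = A × L; t = V / Q = A·L / Q

t ≈ 2.69 s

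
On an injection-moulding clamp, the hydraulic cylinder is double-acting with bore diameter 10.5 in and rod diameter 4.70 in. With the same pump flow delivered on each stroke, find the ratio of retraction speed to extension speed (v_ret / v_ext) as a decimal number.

v_ret/v_ext ≈ 1.25

Cap-side area A_cap = π/4 × (10.5 in)² = 86.59 in^2
Rod-side annular area A_ann = π/4 × (10.5² − 4.70²) = 69.24 in^2
For equal Q, v ∝ 1/A, so v_ret/v_ext = A_cap/A_ann.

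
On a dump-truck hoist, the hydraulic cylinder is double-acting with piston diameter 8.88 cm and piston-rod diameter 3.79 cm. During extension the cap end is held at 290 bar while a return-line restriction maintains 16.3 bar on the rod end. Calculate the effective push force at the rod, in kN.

F ≈ 171 kN

Cap-side area A_cap = π/4 × (8.88 cm)² = 61.93 cm^2
Rod-side annular area A_ann = π/4 × (8.88² − 3.79²) = 50.65 cm^2
Net thrust = P_cap·A_cap − P_rod·A_ann = 179.6 kN − 8.256 kN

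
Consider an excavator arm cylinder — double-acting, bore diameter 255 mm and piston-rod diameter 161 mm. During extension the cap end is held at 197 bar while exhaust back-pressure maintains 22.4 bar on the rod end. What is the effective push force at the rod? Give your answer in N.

F ≈ 9.37e5 N

Cap-side area A_cap = π/4 × (255 mm)² = 51070 mm^2
Rod-side annular area A_ann = π/4 × (255² − 161²) = 30710 mm^2
Net thrust = P_cap·A_cap − P_rod·A_ann = 1.006e6 N − 68800 N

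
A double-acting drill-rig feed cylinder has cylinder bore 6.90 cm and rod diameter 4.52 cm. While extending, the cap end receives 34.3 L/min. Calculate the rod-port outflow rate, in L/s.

Q_out ≈ 0.326 L/s

Cap-side area A_cap = π/4 × (6.90 cm)² = 37.39 cm^2
Rod-side annular area A_ann = π/4 × (6.90² − 4.52²) = 21.35 cm^2
Piston speed v = Q_in/A_cap; rod-end outflow Q_out = v × A_ann = Q_in × A_ann/A_cap.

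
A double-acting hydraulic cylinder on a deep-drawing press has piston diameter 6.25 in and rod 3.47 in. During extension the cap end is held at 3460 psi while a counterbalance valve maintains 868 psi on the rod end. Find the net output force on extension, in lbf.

Cap-side area A_cap = π/4 × (6.25 in)² = 30.68 in^2
Rod-side annular area A_ann = π/4 × (6.25² − 3.47²) = 21.22 in^2
Net thrust = P_cap·A_cap − P_rod·A_ann = 1.062e5 lbf − 18420 lbf

F ≈ 87700 lbf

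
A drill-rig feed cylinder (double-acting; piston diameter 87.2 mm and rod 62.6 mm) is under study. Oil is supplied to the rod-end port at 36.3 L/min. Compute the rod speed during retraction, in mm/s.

v ≈ 209 mm/s

Rod-side annular area A_ann = π/4 × (87.2² − 62.6²) = 2894 mm^2
Flow into the rod-end port fills the annular volume.
v = Q / A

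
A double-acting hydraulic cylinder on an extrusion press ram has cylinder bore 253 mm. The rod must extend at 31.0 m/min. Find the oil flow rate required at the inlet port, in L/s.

Q ≈ 26.0 L/s

Cap-side area A_cap = π/4 × (253 mm)² = 50270 mm^2
Q = A × v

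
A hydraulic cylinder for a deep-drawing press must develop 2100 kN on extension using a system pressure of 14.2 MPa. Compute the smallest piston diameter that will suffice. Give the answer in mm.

D ≈ 434 mm

Extension force acts on the full piston face: F = P × (π/4)D².
D = √(4F / (πP)) = √(4 × 2100 kN / (π × 14.2 MPa))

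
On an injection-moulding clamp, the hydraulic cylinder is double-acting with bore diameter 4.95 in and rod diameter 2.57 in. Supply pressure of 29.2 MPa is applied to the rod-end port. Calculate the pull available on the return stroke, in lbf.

Rod-side annular area A_ann = π/4 × (4.95² − 2.57²) = 14.06 in^2
On retraction the pressure acts on the annular area (bore minus rod).
F = P × A_ann

F ≈ 59500 lbf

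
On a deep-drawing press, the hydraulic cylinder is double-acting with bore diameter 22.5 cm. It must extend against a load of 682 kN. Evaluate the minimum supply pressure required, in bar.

P ≈ 172 bar

Cap-side area A_cap = π/4 × (22.5 cm)² = 397.6 cm^2
P = F / A = 682 kN / A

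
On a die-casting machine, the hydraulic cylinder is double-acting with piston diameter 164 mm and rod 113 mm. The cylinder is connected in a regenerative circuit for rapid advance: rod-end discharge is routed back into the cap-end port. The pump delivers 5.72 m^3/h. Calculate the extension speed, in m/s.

In regeneration the rod-end outflow joins the pump flow into the cap end, so the net volume the pump must supply per unit advance equals the rod cross-section area.
Rod cross-section A_rod = π/4 × (113 mm)² = 10030 mm^2
v = Q_pump / A_rod

v ≈ 0.158 m/s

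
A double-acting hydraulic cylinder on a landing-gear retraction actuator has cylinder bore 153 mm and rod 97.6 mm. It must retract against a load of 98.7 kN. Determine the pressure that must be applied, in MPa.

Rod-side annular area A_ann = π/4 × (153² − 97.6²) = 10900 mm^2
Retraction: pressure acts on the annular area.
P = F / A = 98.7 kN / A

P ≈ 9.05 MPa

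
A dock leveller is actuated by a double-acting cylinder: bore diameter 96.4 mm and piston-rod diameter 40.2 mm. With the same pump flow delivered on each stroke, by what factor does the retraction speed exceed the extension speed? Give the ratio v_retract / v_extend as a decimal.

Cap-side area A_cap = π/4 × (96.4 mm)² = 7299 mm^2
Rod-side annular area A_ann = π/4 × (96.4² − 40.2²) = 6029 mm^2
For equal Q, v ∝ 1/A, so v_ret/v_ext = A_cap/A_ann.

v_ret/v_ext ≈ 1.21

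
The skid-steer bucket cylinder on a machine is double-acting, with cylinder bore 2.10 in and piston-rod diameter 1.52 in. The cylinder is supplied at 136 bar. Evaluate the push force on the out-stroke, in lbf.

F ≈ 6830 lbf

Cap-side area A_cap = π/4 × (2.10 in)² = 3.464 in^2
F = P × A_cap = 136 bar × A_cap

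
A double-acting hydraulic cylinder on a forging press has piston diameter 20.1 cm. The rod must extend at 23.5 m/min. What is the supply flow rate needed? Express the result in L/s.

Cap-side area A_cap = π/4 × (20.1 cm)² = 317.3 cm^2
Q = A × v

Q ≈ 12.4 L/s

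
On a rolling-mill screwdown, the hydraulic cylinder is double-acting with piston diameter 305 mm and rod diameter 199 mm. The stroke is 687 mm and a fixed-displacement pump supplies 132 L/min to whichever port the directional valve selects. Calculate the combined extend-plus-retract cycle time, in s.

Cap-side area A_cap = π/4 × (305 mm)² = 73060 mm^2
Rod-side annular area A_ann = π/4 × (305² − 199²) = 41960 mm^2
t_ext = A_cap·L/Q = 22.82 s
t_ret = A_ann·L/Q = 13.10 s
t_cycle = t_ext + t_ret

t ≈ 35.9 s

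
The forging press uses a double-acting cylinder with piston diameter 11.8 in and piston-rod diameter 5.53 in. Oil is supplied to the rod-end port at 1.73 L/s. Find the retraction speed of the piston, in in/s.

v ≈ 1.24 in/s

Rod-side annular area A_ann = π/4 × (11.8² − 5.53²) = 85.34 in^2
Flow into the rod-end port fills the annular volume.
v = Q / A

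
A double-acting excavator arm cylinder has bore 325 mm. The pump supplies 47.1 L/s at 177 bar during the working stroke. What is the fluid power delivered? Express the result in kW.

W ≈ 834 kW

Hydraulic power = P × Q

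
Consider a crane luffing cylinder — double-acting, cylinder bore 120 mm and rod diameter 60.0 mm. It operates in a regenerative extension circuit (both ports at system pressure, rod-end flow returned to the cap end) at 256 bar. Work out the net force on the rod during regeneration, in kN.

F ≈ 72.4 kN

With equal pressure on both faces, forces on the annular region cancel; the net push is pressure × rod cross-section.
Rod cross-section A_rod = π/4 × (60.0 mm)² = 2827 mm^2
F = P × A_rod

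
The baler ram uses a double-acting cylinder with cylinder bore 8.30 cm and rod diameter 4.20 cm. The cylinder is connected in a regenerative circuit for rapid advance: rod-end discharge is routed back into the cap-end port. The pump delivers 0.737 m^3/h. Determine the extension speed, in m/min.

In regeneration the rod-end outflow joins the pump flow into the cap end, so the net volume the pump must supply per unit advance equals the rod cross-section area.
Rod cross-section A_rod = π/4 × (4.20 cm)² = 13.85 cm^2
v = Q_pump / A_rod

v ≈ 8.87 m/min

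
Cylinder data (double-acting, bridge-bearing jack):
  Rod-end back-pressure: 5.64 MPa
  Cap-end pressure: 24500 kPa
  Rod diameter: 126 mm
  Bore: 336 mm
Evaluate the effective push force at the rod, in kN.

F ≈ 1740 kN

Cap-side area A_cap = π/4 × (336 mm)² = 88670 mm^2
Rod-side annular area A_ann = π/4 × (336² − 126²) = 76200 mm^2
Net thrust = P_cap·A_cap − P_rod·A_ann = 2172 kN − 429.8 kN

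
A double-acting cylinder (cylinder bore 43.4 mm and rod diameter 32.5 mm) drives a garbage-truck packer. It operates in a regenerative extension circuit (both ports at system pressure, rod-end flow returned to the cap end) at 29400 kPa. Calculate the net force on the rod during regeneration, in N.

With equal pressure on both faces, forces on the annular region cancel; the net push is pressure × rod cross-section.
Rod cross-section A_rod = π/4 × (32.5 mm)² = 829.6 mm^2
F = P × A_rod

F ≈ 24400 N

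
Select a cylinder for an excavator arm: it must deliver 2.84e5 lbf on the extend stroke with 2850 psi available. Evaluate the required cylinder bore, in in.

Extension force acts on the full piston face: F = P × (π/4)D².
D = √(4F / (πP)) = √(4 × 2.84e5 lbf / (π × 2850 psi))

D ≈ 11.3 in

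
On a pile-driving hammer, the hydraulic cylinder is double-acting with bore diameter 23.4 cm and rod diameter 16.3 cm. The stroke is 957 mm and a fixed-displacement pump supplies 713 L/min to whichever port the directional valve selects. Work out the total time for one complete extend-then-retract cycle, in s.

t ≈ 5.25 s

Cap-side area A_cap = π/4 × (23.4 cm)² = 430.1 cm^2
Rod-side annular area A_ann = π/4 × (23.4² − 16.3²) = 221.4 cm^2
t_ext = A_cap·L/Q = 3.463 s
t_ret = A_ann·L/Q = 1.783 s
t_cycle = t_ext + t_ret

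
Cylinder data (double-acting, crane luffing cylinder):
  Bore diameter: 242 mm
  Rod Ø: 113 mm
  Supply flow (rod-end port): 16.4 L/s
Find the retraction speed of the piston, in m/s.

Rod-side annular area A_ann = π/4 × (242² − 113²) = 35970 mm^2
Flow into the rod-end port fills the annular volume.
v = Q / A

v ≈ 0.456 m/s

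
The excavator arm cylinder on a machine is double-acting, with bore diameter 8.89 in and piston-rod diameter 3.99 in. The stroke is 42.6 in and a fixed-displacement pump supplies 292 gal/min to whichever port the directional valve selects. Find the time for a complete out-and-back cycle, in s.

t ≈ 4.23 s

Cap-side area A_cap = π/4 × (8.89 in)² = 62.07 in^2
Rod-side annular area A_ann = π/4 × (8.89² − 3.99²) = 49.57 in^2
t_ext = A_cap·L/Q = 2.352 s
t_ret = A_ann·L/Q = 1.878 s
t_cycle = t_ext + t_ret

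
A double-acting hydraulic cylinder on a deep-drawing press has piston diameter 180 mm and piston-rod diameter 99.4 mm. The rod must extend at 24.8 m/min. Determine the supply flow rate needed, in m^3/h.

Cap-side area A_cap = π/4 × (180 mm)² = 25450 mm^2
Q = A × v

Q ≈ 37.9 m^3/h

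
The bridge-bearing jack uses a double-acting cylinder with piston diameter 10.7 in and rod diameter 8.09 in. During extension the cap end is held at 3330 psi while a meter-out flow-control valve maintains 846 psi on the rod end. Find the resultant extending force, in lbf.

Cap-side area A_cap = π/4 × (10.7 in)² = 89.92 in^2
Rod-side annular area A_ann = π/4 × (10.7² − 8.09²) = 38.52 in^2
Net thrust = P_cap·A_cap − P_rod·A_ann = 2.994e5 lbf − 32590 lbf

F ≈ 2.67e5 lbf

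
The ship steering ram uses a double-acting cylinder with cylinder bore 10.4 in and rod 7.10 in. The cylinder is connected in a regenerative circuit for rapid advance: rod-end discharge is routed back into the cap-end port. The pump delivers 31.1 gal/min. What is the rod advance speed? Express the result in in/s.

v ≈ 3.02 in/s

In regeneration the rod-end outflow joins the pump flow into the cap end, so the net volume the pump must supply per unit advance equals the rod cross-section area.
Rod cross-section A_rod = π/4 × (7.10 in)² = 39.59 in^2
v = Q_pump / A_rod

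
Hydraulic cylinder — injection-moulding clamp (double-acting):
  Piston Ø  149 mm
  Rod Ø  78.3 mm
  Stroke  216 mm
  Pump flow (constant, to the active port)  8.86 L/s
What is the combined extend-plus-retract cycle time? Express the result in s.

Cap-side area A_cap = π/4 × (149 mm)² = 17440 mm^2
Rod-side annular area A_ann = π/4 × (149² − 78.3²) = 12620 mm^2
t_ext = A_cap·L/Q = 0.4251 s
t_ret = A_ann·L/Q = 0.3077 s
t_cycle = t_ext + t_ret

t ≈ 0.733 s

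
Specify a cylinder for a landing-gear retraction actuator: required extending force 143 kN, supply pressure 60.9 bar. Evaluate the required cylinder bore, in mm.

D ≈ 173 mm

Extension force acts on the full piston face: F = P × (π/4)D².
D = √(4F / (πP)) = √(4 × 143 kN / (π × 60.9 bar))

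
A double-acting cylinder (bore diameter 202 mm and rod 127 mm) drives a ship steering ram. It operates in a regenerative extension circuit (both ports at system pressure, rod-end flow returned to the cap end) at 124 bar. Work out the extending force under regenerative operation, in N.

With equal pressure on both faces, forces on the annular region cancel; the net push is pressure × rod cross-section.
Rod cross-section A_rod = π/4 × (127 mm)² = 12670 mm^2
F = P × A_rod

F ≈ 1.57e5 N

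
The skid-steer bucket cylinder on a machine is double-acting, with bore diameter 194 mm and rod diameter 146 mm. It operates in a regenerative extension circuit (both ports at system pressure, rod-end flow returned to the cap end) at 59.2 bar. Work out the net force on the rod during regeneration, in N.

F ≈ 99100 N

With equal pressure on both faces, forces on the annular region cancel; the net push is pressure × rod cross-section.
Rod cross-section A_rod = π/4 × (146 mm)² = 16740 mm^2
F = P × A_rod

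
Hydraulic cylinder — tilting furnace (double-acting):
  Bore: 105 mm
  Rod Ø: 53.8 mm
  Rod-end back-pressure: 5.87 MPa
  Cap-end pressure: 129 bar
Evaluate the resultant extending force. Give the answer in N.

Cap-side area A_cap = π/4 × (105 mm)² = 8659 mm^2
Rod-side annular area A_ann = π/4 × (105² − 53.8²) = 6386 mm^2
Net thrust = P_cap·A_cap − P_rod·A_ann = 1.117e5 N − 37480 N

F ≈ 74200 N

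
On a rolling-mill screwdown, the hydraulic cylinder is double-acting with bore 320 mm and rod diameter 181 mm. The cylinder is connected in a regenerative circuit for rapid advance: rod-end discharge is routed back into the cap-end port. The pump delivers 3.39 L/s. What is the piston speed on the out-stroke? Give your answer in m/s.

In regeneration the rod-end outflow joins the pump flow into the cap end, so the net volume the pump must supply per unit advance equals the rod cross-section area.
Rod cross-section A_rod = π/4 × (181 mm)² = 25730 mm^2
v = Q_pump / A_rod

v ≈ 0.132 m/s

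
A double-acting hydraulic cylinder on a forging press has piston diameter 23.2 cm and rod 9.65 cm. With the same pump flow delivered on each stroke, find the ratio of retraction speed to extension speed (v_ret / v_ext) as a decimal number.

Cap-side area A_cap = π/4 × (23.2 cm)² = 422.7 cm^2
Rod-side annular area A_ann = π/4 × (23.2² − 9.65²) = 349.6 cm^2
For equal Q, v ∝ 1/A, so v_ret/v_ext = A_cap/A_ann.

v_ret/v_ext ≈ 1.21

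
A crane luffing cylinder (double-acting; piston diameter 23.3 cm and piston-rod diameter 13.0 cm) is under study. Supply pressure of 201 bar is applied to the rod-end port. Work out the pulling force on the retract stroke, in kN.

Rod-side annular area A_ann = π/4 × (23.3² − 13.0²) = 293.7 cm^2
On retraction the pressure acts on the annular area (bore minus rod).
F = P × A_ann

F ≈ 590 kN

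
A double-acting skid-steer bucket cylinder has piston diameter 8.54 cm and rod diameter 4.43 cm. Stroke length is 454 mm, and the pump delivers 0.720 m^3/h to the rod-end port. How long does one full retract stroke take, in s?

Rod-side annular area A_ann = π/4 × (8.54² − 4.43²) = 41.87 cm^2
Swept volume V = A × L; t = V / Q = A·L / Q

t ≈ 9.50 s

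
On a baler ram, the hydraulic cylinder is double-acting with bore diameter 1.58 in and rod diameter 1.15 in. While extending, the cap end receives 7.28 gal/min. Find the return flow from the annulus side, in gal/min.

Q_out ≈ 3.42 gal/min

Cap-side area A_cap = π/4 × (1.58 in)² = 1.961 in^2
Rod-side annular area A_ann = π/4 × (1.58² − 1.15²) = 0.9220 in^2
Piston speed v = Q_in/A_cap; rod-end outflow Q_out = v × A_ann = Q_in × A_ann/A_cap.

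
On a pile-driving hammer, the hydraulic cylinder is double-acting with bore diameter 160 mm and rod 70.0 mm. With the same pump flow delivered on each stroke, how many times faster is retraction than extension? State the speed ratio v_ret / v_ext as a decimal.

Cap-side area A_cap = π/4 × (160 mm)² = 20110 mm^2
Rod-side annular area A_ann = π/4 × (160² − 70.0²) = 16260 mm^2
For equal Q, v ∝ 1/A, so v_ret/v_ext = A_cap/A_ann.

v_ret/v_ext ≈ 1.24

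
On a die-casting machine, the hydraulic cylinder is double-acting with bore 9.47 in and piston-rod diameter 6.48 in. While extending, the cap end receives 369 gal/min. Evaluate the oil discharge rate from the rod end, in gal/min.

Cap-side area A_cap = π/4 × (9.47 in)² = 70.44 in^2
Rod-side annular area A_ann = π/4 × (9.47² − 6.48²) = 37.46 in^2
Piston speed v = Q_in/A_cap; rod-end outflow Q_out = v × A_ann = Q_in × A_ann/A_cap.

Q_out ≈ 196 gal/min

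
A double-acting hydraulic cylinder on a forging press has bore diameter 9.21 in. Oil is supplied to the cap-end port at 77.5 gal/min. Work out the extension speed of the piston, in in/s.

Cap-side area A_cap = π/4 × (9.21 in)² = 66.62 in^2
v = Q / A

v ≈ 4.48 in/s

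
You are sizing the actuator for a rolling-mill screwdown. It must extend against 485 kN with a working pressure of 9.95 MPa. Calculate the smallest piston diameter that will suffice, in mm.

Extension force acts on the full piston face: F = P × (π/4)D².
D = √(4F / (πP)) = √(4 × 485 kN / (π × 9.95 MPa))

D ≈ 249 mm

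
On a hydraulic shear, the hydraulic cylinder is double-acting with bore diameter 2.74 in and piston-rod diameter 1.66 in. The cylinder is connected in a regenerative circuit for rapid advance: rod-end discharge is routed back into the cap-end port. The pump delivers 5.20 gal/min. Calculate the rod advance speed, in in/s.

In regeneration the rod-end outflow joins the pump flow into the cap end, so the net volume the pump must supply per unit advance equals the rod cross-section area.
Rod cross-section A_rod = π/4 × (1.66 in)² = 2.164 in^2
v = Q_pump / A_rod

v ≈ 9.25 in/s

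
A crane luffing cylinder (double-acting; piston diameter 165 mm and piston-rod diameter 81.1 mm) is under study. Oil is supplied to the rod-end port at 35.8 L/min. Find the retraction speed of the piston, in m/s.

Rod-side annular area A_ann = π/4 × (165² − 81.1²) = 16220 mm^2
Flow into the rod-end port fills the annular volume.
v = Q / A

v ≈ 0.0368 m/s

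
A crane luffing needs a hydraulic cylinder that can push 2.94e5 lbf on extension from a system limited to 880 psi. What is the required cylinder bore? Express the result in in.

D ≈ 20.6 in

Extension force acts on the full piston face: F = P × (π/4)D².
D = √(4F / (πP)) = √(4 × 2.94e5 lbf / (π × 880 psi))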